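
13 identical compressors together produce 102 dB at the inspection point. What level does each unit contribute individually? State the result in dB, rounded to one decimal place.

For N identical incoherent sources L_total = L₁ + 10·log₁₀ N, so L₁ = 102 − 10·log₁₀(13) = 102 − 11.139.

90.9 dB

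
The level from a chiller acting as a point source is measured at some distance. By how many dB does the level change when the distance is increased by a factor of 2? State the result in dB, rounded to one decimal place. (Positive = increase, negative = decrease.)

-6.0 dB

With spherical spreading the level changes by −20·log₁₀(r₂/r₁).
ΔL = −20·log₁₀(2) = -6.02 dB.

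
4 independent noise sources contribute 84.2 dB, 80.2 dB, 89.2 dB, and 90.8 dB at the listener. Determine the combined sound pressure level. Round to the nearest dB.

Incoherent sources combine by intensity addition: L_total = 10·log₁₀(Σ 10^(L_i/10)).
Σ 10^(L/10) = 10^(84.2/10) + 10^(80.2/10) + 10^(89.2/10) + 10^(90.8/10) = 2.402e+09.
L_total = 10·log₁₀(2.402e+09) = 93.81 dB.

94 dB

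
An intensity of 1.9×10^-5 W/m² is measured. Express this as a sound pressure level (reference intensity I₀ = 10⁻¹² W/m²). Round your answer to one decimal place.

I/I₀ = 1.9×10^-5/10⁻¹² = 1.9×10^7, and L = 10·log₁₀(I/I₀).
L = 10·(0.2788 + 7) = 72.79 dB.

72.8 dB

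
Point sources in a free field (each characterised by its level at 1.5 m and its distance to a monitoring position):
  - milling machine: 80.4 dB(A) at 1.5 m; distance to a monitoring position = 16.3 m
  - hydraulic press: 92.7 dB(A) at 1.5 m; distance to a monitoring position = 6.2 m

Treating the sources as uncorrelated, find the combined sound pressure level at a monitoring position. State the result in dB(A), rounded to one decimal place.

80.4 dB(A)

Propagate each source to the receiver with L = L_ref − 20·log₁₀(r/r_ref), then add intensities.
milling machine: 80.4 − 20·log₁₀(16.3/1.5) = 80.4 − 20.72 = 59.68 dB(A).
hydraulic press: 92.7 − 20·log₁₀(6.2/1.5) = 92.7 − 12.33 = 80.37 dB(A).
Σ 10^(L/10) = 1.099e+08 → L_total = 10·log₁₀(1.099e+08) = 80.41 dB(A).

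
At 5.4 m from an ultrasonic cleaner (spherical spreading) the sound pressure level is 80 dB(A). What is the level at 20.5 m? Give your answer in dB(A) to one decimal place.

68.4 dB(A)

For a point source, L₂ = L₁ − 20·log₁₀(r₂/r₁).
L₂ = 80 − 20·log₁₀(20.5/5.4) = 80 − 11.587 = 68.41 dB(A).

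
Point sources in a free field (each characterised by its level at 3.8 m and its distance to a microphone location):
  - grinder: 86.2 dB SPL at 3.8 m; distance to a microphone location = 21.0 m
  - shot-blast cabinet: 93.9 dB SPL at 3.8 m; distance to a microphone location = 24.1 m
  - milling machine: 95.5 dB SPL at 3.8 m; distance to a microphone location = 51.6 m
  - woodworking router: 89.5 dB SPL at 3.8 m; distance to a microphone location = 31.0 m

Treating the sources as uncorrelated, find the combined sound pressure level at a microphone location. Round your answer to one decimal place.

Apply inverse-square spreading to bring every level to the receiver, then sum 10^(L/10).
grinder: 86.2 − 20·log₁₀(21.0/3.8) = 86.2 − 14.85 = 71.35 dB SPL.
shot-blast cabinet: 93.9 − 20·log₁₀(24.1/3.8) = 93.9 − 16.04 = 77.86 dB SPL.
milling machine: 95.5 − 20·log₁₀(51.6/3.8) = 95.5 − 22.66 = 72.84 dB SPL.
woodworking router: 89.5 − 20·log₁₀(31.0/3.8) = 89.5 − 18.23 = 71.27 dB SPL.
Σ 10^(L/10) = 1.073e+08 → L_total = 10·log₁₀(1.073e+08) = 80.31 dB SPL.

80.3 dB SPL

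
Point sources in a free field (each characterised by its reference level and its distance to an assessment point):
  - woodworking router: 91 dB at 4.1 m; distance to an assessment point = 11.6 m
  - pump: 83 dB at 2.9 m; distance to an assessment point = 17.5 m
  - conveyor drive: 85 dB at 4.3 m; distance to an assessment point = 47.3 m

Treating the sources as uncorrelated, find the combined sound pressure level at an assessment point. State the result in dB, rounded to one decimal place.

82.2 dB

Apply inverse-square spreading to bring every level to the receiver, then sum 10^(L/10).
woodworking router: 91 − 20·log₁₀(11.6/4.1) = 91 − 9.03 = 81.97 dB.
pump: 83 − 20·log₁₀(17.5/2.9) = 83 − 15.61 = 67.39 dB.
conveyor drive: 85 − 20·log₁₀(47.3/4.3) = 85 − 20.83 = 64.17 dB.
Σ 10^(L/10) = 1.654e+08 → L_total = 10·log₁₀(1.654e+08) = 82.18 dB.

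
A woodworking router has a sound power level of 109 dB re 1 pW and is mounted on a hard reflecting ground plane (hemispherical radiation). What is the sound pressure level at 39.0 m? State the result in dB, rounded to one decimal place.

69.2 dB

The power spreads over a hemisphere of area 2π·r², so L_p = L_w − 10·log₁₀(2π·r²).
2π·r² = 9557 m², 10·log₁₀ of that is 39.803 dB.
L_p = 109 − 39.803 = 69.20 dB.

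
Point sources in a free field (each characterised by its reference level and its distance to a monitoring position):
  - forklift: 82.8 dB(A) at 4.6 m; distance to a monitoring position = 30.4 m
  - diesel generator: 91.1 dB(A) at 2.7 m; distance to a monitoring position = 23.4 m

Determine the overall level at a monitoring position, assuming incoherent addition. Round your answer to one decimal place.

73.3 dB(A)

First find each source's level at the receiver (point-source: −20·log₁₀(r/r_ref)), then combine on an intensity basis.
forklift: 82.8 − 20·log₁₀(30.4/4.6) = 82.8 − 16.40 = 66.40 dB(A).
diesel generator: 91.1 − 20·log₁₀(23.4/2.7) = 91.1 − 18.76 = 72.34 dB(A).
Σ 10^(L/10) = 2.151e+07 → L_total = 10·log₁₀(2.151e+07) = 73.33 dB(A).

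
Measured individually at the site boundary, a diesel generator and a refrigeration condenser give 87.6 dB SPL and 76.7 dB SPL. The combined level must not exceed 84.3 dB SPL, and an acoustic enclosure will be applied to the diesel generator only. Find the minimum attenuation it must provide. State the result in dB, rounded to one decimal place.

4.1 dB

Fixed contribution from the other source: Σ 10^(L/10) = 10^(76.7/10) = 4.677e+07 (76.70 dB SPL).
To meet 84.3 dB SPL overall, the treated diesel generator may contribute at most 10^(84.3/10) − 4.677e+07 = 2.224e+08, i.e. 83.47 dB SPL.
So the diesel generator must be reduced from 87.6 to 83.47 dB SPL: IL = 4.13 dB.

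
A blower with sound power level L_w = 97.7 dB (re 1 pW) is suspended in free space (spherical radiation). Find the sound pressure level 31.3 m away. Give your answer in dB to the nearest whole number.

Free-field spherical radiation: L_p = L_w − 10·log₁₀(4π·r²), r = 31.3 m.
4π·r² = 1.231e+04 m², 10·log₁₀ of that is 40.903 dB.
L_p = 97.7 − 40.903 = 56.80 dB.

57 dB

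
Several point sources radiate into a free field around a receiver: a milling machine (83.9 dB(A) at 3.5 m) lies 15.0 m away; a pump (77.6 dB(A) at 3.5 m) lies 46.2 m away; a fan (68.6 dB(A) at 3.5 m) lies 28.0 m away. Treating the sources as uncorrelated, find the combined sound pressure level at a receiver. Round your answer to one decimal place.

Propagate each source to the receiver with L = L_ref − 20·log₁₀(r/r_ref), then add intensities.
milling machine: 83.9 − 20·log₁₀(15.0/3.5) = 83.9 − 12.64 = 71.26 dB(A).
pump: 77.6 − 20·log₁₀(46.2/3.5) = 77.6 − 22.41 = 55.19 dB(A).
fan: 68.6 − 20·log₁₀(28.0/3.5) = 68.6 − 18.06 = 50.54 dB(A).
Σ 10^(L/10) = 1.381e+07 → L_total = 10·log₁₀(1.381e+07) = 71.40 dB(A).

71.4 dB(A)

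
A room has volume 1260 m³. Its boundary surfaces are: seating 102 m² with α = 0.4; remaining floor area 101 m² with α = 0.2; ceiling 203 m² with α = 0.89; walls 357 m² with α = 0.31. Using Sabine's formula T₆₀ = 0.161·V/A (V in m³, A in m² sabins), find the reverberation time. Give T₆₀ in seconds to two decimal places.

A = Σ Sᵢαᵢ = 102·0.4 + 101·0.2 + 203·0.89 + 357·0.31 = 352.34 m².
T₆₀ = 0.161·V/A = 0.161·1260/352.34 = 0.576 s.

0.58 s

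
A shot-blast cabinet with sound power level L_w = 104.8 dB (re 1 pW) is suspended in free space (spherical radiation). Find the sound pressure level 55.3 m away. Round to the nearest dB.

59 dB

L_p = L_w − 10·log₁₀(4π·r²) with r = 55.3 m.
4π·r² = 3.843e+04 m², 10·log₁₀ of that is 45.847 dB.
L_p = 104.8 − 45.847 = 58.95 dB.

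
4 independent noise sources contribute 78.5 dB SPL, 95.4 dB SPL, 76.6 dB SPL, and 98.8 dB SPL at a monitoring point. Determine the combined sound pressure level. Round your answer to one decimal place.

Incoherent sources combine by intensity addition: L_total = 10·log₁₀(Σ 10^(L_i/10)).
Σ 10^(L/10) = 10^(78.5/10) + 10^(95.4/10) + 10^(76.6/10) + 10^(98.8/10) = 1.117e+10.
L_total = 10·log₁₀(1.117e+10) = 100.48 dB SPL.

100.5 dB SPL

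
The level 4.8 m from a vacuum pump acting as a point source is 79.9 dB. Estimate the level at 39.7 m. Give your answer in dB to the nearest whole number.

62 dB

For a point source, L₂ = L₁ − 20·log₁₀(r₂/r₁).
L₂ = 79.9 − 20·log₁₀(39.7/4.8) = 79.9 − 18.351 = 61.55 dB.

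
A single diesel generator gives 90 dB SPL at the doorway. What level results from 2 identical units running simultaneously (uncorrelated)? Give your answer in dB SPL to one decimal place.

93.0 dB SPL

N identical incoherent sources raise the level by 10·log₁₀ N.
L_total = 90 + 10·log₁₀(2) = 90 + 3.010 = 93.01 dB SPL.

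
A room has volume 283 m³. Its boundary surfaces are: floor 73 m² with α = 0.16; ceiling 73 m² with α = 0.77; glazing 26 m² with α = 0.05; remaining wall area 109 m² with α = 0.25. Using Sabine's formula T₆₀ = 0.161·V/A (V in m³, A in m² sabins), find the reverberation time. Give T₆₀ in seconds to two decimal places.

Total absorption A = 73·0.16 + 73·0.77 + 26·0.05 + 109·0.25 = 96.44 m² sabins.
T₆₀ = 0.161·V/A = 0.161·283/96.44 = 0.472 s.

0.47 s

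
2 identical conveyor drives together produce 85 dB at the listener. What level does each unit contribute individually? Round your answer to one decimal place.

2 equal contributions raise the level by 10·log₁₀ 2 = 3.010 dB, so each unit alone gives 85 − 3.010.

82.0 dB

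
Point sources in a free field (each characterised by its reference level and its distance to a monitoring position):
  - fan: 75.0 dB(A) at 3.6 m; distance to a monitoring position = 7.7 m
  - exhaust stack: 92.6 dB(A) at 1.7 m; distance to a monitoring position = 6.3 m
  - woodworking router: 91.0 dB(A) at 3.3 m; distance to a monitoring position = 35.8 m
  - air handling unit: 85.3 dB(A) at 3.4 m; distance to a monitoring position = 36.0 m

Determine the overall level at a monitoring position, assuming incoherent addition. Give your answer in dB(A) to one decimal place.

Apply inverse-square spreading to bring every level to the receiver, then sum 10^(L/10).
fan: 75.0 − 20·log₁₀(7.7/3.6) = 75.0 − 6.60 = 68.40 dB(A).
exhaust stack: 92.6 − 20·log₁₀(6.3/1.7) = 92.6 − 11.38 = 81.22 dB(A).
woodworking router: 91.0 − 20·log₁₀(35.8/3.3) = 91.0 − 20.71 = 70.29 dB(A).
air handling unit: 85.3 − 20·log₁₀(36.0/3.4) = 85.3 − 20.50 = 64.80 dB(A).
Σ 10^(L/10) = 1.531e+08 → L_total = 10·log₁₀(1.531e+08) = 81.85 dB(A).

81.9 dB(A)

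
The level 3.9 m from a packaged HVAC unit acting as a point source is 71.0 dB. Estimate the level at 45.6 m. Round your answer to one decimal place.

For a point source, L₂ = L₁ − 20·log₁₀(r₂/r₁).
L₂ = 71.0 − 20·log₁₀(45.6/3.9) = 71.0 − 21.358 = 49.64 dB.

49.6 dB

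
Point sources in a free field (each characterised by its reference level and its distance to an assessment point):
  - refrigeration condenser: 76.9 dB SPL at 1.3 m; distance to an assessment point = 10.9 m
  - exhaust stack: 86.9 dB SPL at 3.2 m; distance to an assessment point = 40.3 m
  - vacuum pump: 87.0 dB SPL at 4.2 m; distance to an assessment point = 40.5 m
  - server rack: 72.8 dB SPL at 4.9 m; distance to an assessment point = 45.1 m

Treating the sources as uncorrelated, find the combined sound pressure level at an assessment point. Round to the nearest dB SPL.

70 dB SPL

Apply inverse-square spreading to bring every level to the receiver, then sum 10^(L/10).
refrigeration condenser: 76.9 − 20·log₁₀(10.9/1.3) = 76.9 − 18.47 = 58.43 dB SPL.
exhaust stack: 86.9 − 20·log₁₀(40.3/3.2) = 86.9 − 22.00 = 64.90 dB SPL.
vacuum pump: 87.0 − 20·log₁₀(40.5/4.2) = 87.0 − 19.68 = 67.32 dB SPL.
server rack: 72.8 − 20·log₁₀(45.1/4.9) = 72.8 − 19.28 = 53.52 dB SPL.
Σ 10^(L/10) = 9.400e+06 → L_total = 10·log₁₀(9.400e+06) = 69.73 dB SPL.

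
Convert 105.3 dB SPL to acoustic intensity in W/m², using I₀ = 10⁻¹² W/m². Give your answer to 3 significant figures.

I/I₀ = 10^(105.3/10) = 3.388e+10, so I = 3.388e+10 × 10⁻¹² W/m².

0.0339 W/m²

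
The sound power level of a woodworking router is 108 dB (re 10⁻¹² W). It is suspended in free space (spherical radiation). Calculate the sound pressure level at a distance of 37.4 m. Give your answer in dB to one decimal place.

65.6 dB

Free-field spherical radiation: L_p = L_w − 10·log₁₀(4π·r²), r = 37.4 m.
4π·r² = 1.758e+04 m², 10·log₁₀ of that is 42.450 dB.
L_p = 108 − 42.450 = 65.55 dB.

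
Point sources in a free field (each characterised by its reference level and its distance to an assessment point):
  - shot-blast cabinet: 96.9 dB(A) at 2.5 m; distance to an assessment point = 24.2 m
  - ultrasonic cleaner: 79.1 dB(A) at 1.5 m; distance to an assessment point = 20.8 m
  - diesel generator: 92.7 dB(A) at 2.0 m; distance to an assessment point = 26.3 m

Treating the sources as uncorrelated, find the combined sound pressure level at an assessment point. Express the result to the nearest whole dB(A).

Propagate each source to the receiver with L = L_ref − 20·log₁₀(r/r_ref), then add intensities.
shot-blast cabinet: 96.9 − 20·log₁₀(24.2/2.5) = 96.9 − 19.72 = 77.18 dB(A).
ultrasonic cleaner: 79.1 − 20·log₁₀(20.8/1.5) = 79.1 − 22.84 = 56.26 dB(A).
diesel generator: 92.7 − 20·log₁₀(26.3/2.0) = 92.7 − 22.38 = 70.32 dB(A).
Σ 10^(L/10) = 6.346e+07 → L_total = 10·log₁₀(6.346e+07) = 78.03 dB(A).

78 dB(A)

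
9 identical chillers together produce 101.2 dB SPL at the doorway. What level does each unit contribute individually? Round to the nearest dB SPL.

92 dB SPL

Dividing the total intensity by 9 lowers the level by 10·log₁₀ 9 = 9.542 dB: L₁ = 101.2 − 9.542.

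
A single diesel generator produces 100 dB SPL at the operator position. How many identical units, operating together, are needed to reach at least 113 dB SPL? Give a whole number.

20

Need L₁ + 10·log₁₀ N ≥ 113, i.e. log₁₀ N ≥ 1.30.
N ≥ 10^(13.0/10) = 19.953, so N = 20.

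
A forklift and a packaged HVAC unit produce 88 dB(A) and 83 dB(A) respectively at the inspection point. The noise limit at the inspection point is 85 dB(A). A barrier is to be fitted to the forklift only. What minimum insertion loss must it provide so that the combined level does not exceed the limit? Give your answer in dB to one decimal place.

7.3 dB

The untreated sources together contribute 10^(83/10) = 1.995e+08, i.e. 83.00 dB(A).
The limit corresponds to 10^(85/10) = 3.162e+08; subtracting the fixed part leaves 1.167e+08 for the forklift, i.e. 80.67 dB(A).
Required insertion loss = 88 − 80.67 = 7.33 dB.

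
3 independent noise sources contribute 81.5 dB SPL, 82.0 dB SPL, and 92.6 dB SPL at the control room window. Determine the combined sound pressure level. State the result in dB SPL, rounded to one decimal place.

For uncorrelated sources the intensities add, so convert each level to linear form, sum, and take 10·log₁₀ of the total.
Σ 10^(L/10) = 10^(81.5/10) + 10^(82.0/10) + 10^(92.6/10) = 2.119e+09.
L_total = 10·log₁₀(2.119e+09) = 93.26 dB SPL.

93.3 dB SPL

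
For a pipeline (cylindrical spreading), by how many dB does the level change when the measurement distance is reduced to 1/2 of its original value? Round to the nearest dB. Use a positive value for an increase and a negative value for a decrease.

Line-source spreading: ΔL = −10·log₁₀(r₂/r₁).
ΔL = −10·log₁₀(0.5) = +3.01 dB.

+3 dB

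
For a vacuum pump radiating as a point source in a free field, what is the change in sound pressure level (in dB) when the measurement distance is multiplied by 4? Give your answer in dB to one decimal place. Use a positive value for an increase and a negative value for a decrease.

Point-source spreading: ΔL = −20·log₁₀(r₂/r₁).
ΔL = −20·log₁₀(4) = -12.04 dB.

-12.0 dB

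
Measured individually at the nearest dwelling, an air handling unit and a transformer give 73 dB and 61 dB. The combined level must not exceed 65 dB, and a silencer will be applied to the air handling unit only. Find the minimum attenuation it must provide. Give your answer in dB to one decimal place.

10.2 dB

Fixed contribution from the other source: Σ 10^(L/10) = 10^(61/10) = 1.259e+06 (61.00 dB).
The limit corresponds to 10^(65/10) = 3.162e+06; subtracting the fixed part leaves 1.903e+06 for the air handling unit, i.e. 62.80 dB.
Required insertion loss = 73 − 62.80 = 10.20 dB.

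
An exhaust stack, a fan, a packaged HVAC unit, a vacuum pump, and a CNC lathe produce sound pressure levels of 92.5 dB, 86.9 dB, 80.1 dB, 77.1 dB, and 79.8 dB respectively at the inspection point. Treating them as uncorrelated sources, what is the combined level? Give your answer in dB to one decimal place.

For uncorrelated sources the intensities add, so convert each level to linear form, sum, and take 10·log₁₀ of the total.
Σ 10^(L/10) = 10^(92.5/10) + 10^(86.9/10) + 10^(80.1/10) + 10^(77.1/10) + 10^(79.8/10) = 2.517e+09.
L_total = 10·log₁₀(2.517e+09) = 94.01 dB.

94.0 dB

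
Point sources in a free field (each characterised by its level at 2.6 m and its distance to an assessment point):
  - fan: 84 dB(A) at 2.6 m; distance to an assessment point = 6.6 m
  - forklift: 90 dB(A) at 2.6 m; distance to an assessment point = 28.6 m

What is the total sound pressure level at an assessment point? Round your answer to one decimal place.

76.7 dB(A)

Apply inverse-square spreading to bring every level to the receiver, then sum 10^(L/10).
fan: 84 − 20·log₁₀(6.6/2.6) = 84 − 8.09 = 75.91 dB(A).
forklift: 90 − 20·log₁₀(28.6/2.6) = 90 − 20.83 = 69.17 dB(A).
Σ 10^(L/10) = 4.725e+07 → L_total = 10·log₁₀(4.725e+07) = 76.74 dB(A).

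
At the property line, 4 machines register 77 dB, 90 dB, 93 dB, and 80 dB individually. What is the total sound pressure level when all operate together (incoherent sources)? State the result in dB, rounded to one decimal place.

95.0 dB

Incoherent sources combine by intensity addition: L_total = 10·log₁₀(Σ 10^(L_i/10)).
Σ 10^(L/10) = 10^(77/10) + 10^(90/10) + 10^(93/10) + 10^(80/10) = 3.145e+09.
L_total = 10·log₁₀(3.145e+09) = 94.98 dB.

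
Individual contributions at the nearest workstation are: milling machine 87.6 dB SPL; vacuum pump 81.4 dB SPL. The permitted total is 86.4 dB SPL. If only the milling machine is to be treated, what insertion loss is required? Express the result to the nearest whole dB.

The untreated sources together contribute 10^(81.4/10) = 1.380e+08, i.e. 81.40 dB SPL.
The limit corresponds to 10^(86.4/10) = 4.365e+08; subtracting the fixed part leaves 2.985e+08 for the milling machine, i.e. 84.75 dB SPL.
Required insertion loss = 87.6 − 84.75 = 2.85 dB.

3 dB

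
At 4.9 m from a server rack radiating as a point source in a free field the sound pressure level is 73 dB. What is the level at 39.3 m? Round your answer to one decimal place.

54.9 dB

Point-source attenuation: ΔL = 20·log₁₀(r₂/r₁) = 20·log₁₀(39.3/4.9) = 18.084 dB.
L₂ = 73 − 20·log₁₀(39.3/4.9) = 73 − 18.084 = 54.92 dB.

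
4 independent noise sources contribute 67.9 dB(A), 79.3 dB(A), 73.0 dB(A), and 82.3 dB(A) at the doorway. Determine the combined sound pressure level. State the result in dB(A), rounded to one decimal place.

Incoherent sources combine by intensity addition: L_total = 10·log₁₀(Σ 10^(L_i/10)).
Σ 10^(L/10) = 10^(67.9/10) + 10^(79.3/10) + 10^(73.0/10) + 10^(82.3/10) = 2.811e+08.
L_total = 10·log₁₀(2.811e+08) = 84.49 dB(A).

84.5 dB(A)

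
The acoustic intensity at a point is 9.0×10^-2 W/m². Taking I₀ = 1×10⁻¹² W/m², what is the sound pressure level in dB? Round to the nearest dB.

110 dB

Dividing by I₀ shifts the exponent by 12: I/I₀ = 9.0×10^10.
L = 10·(0.9542 + 10) = 109.54 dB.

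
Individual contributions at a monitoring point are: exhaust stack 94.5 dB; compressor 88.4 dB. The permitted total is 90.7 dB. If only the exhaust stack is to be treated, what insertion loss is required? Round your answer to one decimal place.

7.7 dB

Everything except the exhaust stack sums to 10^(88.4/10) = 6.918e+08 in linear terms, 88.40 dB.
The limit corresponds to 10^(90.7/10) = 1.175e+09; subtracting the fixed part leaves 4.831e+08 for the exhaust stack, i.e. 86.84 dB.
So the exhaust stack must be reduced from 94.5 to 86.84 dB: IL = 7.66 dB.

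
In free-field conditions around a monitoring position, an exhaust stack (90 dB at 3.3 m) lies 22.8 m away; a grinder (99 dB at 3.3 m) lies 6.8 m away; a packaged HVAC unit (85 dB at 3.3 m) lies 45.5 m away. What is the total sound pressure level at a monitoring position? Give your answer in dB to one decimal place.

Propagate each source to the receiver with L = L_ref − 20·log₁₀(r/r_ref), then add intensities.
exhaust stack: 90 − 20·log₁₀(22.8/3.3) = 90 − 16.79 = 73.21 dB.
grinder: 99 − 20·log₁₀(6.8/3.3) = 99 − 6.28 = 92.72 dB.
packaged HVAC unit: 85 − 20·log₁₀(45.5/3.3) = 85 − 22.79 = 62.21 dB.
Σ 10^(L/10) = 1.893e+09 → L_total = 10·log₁₀(1.893e+09) = 92.77 dB.

92.8 dB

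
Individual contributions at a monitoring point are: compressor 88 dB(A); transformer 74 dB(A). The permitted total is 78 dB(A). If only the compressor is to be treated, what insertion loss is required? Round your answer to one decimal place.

Everything except the compressor sums to 10^(74/10) = 2.512e+07 in linear terms, 74.00 dB(A).
To meet 78 dB(A) overall, the treated compressor may contribute at most 10^(78/10) − 2.512e+07 = 3.798e+07, i.e. 75.80 dB(A).
So the compressor must be reduced from 88 to 75.80 dB(A): IL = 12.20 dB.

12.2 dB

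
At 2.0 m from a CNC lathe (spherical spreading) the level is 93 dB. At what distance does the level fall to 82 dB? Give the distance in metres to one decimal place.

Point-source spreading drops the level by 20·log₁₀(r₂/r₁); inverting, r₂/r₁ = 10^(ΔL/20).
r₂ = 2.0·10^((93−82)/20) = 2.0·10^(11.0/20) = 7.10 m.

7.1 m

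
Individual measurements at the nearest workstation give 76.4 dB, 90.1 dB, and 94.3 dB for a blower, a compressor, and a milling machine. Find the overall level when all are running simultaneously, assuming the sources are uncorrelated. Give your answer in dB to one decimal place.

Incoherent sources combine by intensity addition: L_total = 10·log₁₀(Σ 10^(L_i/10)).
Σ 10^(L/10) = 10^(76.4/10) + 10^(90.1/10) + 10^(94.3/10) = 3.758e+09.
L_total = 10·log₁₀(3.758e+09) = 95.75 dB.

95.8 dB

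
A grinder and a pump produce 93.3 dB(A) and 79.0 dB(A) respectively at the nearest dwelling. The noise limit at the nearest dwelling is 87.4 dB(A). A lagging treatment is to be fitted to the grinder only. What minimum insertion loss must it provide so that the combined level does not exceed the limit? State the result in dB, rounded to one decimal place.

The untreated sources together contribute 10^(79.0/10) = 7.943e+07, i.e. 79.00 dB(A).
To meet 87.4 dB(A) overall, the treated grinder may contribute at most 10^(87.4/10) − 7.943e+07 = 4.701e+08, i.e. 86.72 dB(A).
So the grinder must be reduced from 93.3 to 86.72 dB(A): IL = 6.58 dB.

6.6 dB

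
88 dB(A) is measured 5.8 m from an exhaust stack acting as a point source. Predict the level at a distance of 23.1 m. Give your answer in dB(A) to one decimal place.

Spherical spreading from a point source gives a 20·log₁₀(r₂/r₁) drop.
L₂ = 88 − 20·log₁₀(23.1/5.8) = 88 − 12.004 = 76.00 dB(A).

76.0 dB(A)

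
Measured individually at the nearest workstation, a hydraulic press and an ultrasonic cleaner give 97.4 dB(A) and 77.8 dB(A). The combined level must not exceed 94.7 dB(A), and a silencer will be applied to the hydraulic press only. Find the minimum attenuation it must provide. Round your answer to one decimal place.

Fixed contribution from the other source: Σ 10^(L/10) = 10^(77.8/10) = 6.026e+07 (77.80 dB(A)).
To meet 94.7 dB(A) overall, the treated hydraulic press may contribute at most 10^(94.7/10) − 6.026e+07 = 2.891e+09, i.e. 94.61 dB(A).
So the hydraulic press must be reduced from 97.4 to 94.61 dB(A): IL = 2.79 dB.

2.8 dB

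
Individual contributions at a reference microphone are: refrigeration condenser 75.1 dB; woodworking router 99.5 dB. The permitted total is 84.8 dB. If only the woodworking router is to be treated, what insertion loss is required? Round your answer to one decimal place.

Fixed contribution from the other source: Σ 10^(L/10) = 10^(75.1/10) = 3.236e+07 (75.10 dB).
To meet 84.8 dB overall, the treated woodworking router may contribute at most 10^(84.8/10) − 3.236e+07 = 2.696e+08, i.e. 84.31 dB.
So the woodworking router must be reduced from 99.5 to 84.31 dB: IL = 15.19 dB.

15.2 dB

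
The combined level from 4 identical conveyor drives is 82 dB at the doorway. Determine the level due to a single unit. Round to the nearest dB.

For N identical incoherent sources L_total = L₁ + 10·log₁₀ N, so L₁ = 82 − 10·log₁₀(4) = 82 − 6.021.

76 dB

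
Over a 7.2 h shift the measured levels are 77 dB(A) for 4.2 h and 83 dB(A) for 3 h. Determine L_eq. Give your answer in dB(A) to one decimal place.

80.5 dB(A)

Weight each interval's intensity by its duration and average over T = 7.2 h:
Σ tᵢ·10^(Lᵢ/10) = 4.2·10^(77/10) + 3·10^(83/10) = 8.091e+08.
L_eq = 10·log₁₀(8.091e+08/7.2) = 80.51 dB(A).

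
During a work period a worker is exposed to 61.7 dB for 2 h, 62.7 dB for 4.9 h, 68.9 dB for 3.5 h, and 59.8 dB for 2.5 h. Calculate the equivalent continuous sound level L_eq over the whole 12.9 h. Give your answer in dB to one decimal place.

L_eq = 10·log₁₀[(1/T)·Σ tᵢ·10^(Lᵢ/10)] with T = 12.9 h.
Σ tᵢ·10^(Lᵢ/10) = 2·10^(61.7/10) + 4.9·10^(62.7/10) + 3.5·10^(68.9/10) + 2.5·10^(59.8/10) = 4.164e+07.
L_eq = 10·log₁₀(4.164e+07/12.9) = 65.09 dB.

65.1 dB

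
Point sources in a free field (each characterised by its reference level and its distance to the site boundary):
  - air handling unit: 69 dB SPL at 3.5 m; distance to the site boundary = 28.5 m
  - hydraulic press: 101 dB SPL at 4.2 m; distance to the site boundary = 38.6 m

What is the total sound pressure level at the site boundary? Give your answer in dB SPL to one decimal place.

Apply inverse-square spreading to bring every level to the receiver, then sum 10^(L/10).
air handling unit: 69 − 20·log₁₀(28.5/3.5) = 69 − 18.22 = 50.78 dB SPL.
hydraulic press: 101 − 20·log₁₀(38.6/4.2) = 101 − 19.27 = 81.73 dB SPL.
Σ 10^(L/10) = 1.492e+08 → L_total = 10·log₁₀(1.492e+08) = 81.74 dB SPL.

81.7 dB SPL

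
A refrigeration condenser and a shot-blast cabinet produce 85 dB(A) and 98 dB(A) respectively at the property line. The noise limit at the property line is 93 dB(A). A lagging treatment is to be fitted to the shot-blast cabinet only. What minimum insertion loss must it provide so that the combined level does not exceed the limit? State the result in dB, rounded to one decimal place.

Everything except the shot-blast cabinet sums to 10^(85/10) = 3.162e+08 in linear terms, 85.00 dB(A).
To meet 93 dB(A) overall, the treated shot-blast cabinet may contribute at most 10^(93/10) − 3.162e+08 = 1.679e+09, i.e. 92.25 dB(A).
Required insertion loss = 98 − 92.25 = 5.75 dB.

5.7 dB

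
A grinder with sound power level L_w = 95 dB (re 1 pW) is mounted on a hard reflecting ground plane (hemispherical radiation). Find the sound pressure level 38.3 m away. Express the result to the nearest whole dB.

55 dB

The power spreads over a hemisphere of area 2π·r², so L_p = L_w − 10·log₁₀(2π·r²).
2π·r² = 9217 m², 10·log₁₀ of that is 39.646 dB.
L_p = 95 − 39.646 = 55.35 dB.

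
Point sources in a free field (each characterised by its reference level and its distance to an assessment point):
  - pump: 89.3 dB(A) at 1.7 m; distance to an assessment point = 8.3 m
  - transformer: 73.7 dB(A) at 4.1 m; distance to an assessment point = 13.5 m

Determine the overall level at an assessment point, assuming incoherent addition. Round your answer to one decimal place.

Propagate each source to the receiver with L = L_ref − 20·log₁₀(r/r_ref), then add intensities.
pump: 89.3 − 20·log₁₀(8.3/1.7) = 89.3 − 13.77 = 75.53 dB(A).
transformer: 73.7 − 20·log₁₀(13.5/4.1) = 73.7 − 10.35 = 63.35 dB(A).
Σ 10^(L/10) = 3.787e+07 → L_total = 10·log₁₀(3.787e+07) = 75.78 dB(A).

75.8 dB(A)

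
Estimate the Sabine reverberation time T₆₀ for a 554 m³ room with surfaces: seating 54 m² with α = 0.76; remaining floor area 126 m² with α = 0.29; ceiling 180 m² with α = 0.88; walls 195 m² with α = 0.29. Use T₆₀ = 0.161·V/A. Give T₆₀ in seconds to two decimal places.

0.30 s

Summing Sᵢαᵢ: 54·0.76 + 126·0.29 + 180·0.88 + 195·0.29 = 292.53 m².
T₆₀ = 0.161·V/A = 0.161·554/292.53 = 0.305 s.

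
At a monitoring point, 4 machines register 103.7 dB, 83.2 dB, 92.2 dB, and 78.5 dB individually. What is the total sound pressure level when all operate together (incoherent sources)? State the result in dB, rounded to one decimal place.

For uncorrelated sources the intensities add, so convert each level to linear form, sum, and take 10·log₁₀ of the total.
Σ 10^(L/10) = 10^(103.7/10) + 10^(83.2/10) + 10^(92.2/10) + 10^(78.5/10) = 2.538e+10.
L_total = 10·log₁₀(2.538e+10) = 104.05 dB.

104.0 dB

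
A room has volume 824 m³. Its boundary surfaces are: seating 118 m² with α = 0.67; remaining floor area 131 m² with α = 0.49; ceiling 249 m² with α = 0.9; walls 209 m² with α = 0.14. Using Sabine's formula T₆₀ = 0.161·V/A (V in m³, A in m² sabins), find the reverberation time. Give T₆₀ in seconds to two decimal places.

0.33 s

A = Σ Sᵢαᵢ = 118·0.67 + 131·0.49 + 249·0.9 + 209·0.14 = 396.61 m².
T₆₀ = 0.161·V/A = 0.161·824/396.61 = 0.334 s.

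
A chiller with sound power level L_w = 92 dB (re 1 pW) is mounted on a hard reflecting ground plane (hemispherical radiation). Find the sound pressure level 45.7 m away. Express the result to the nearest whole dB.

51 dB

The power spreads over a hemisphere of area 2π·r², so L_p = L_w − 10·log₁₀(2π·r²).
2π·r² = 1.312e+04 m², 10·log₁₀ of that is 41.180 dB.
L_p = 92 − 41.180 = 50.82 dB.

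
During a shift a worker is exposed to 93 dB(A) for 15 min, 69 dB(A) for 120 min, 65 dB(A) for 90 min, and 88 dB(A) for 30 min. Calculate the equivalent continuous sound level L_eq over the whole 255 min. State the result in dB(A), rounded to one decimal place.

L_eq = 10·log₁₀[(1/T)·Σ tᵢ·10^(Lᵢ/10)] with T = 255 min.
Σ tᵢ·10^(Lᵢ/10) = 15·10^(93/10) + 120·10^(69/10) + 90·10^(65/10) + 30·10^(88/10) = 5.010e+10.
L_eq = 10·log₁₀(5.010e+10/255) = 82.93 dB(A).

82.9 dB(A)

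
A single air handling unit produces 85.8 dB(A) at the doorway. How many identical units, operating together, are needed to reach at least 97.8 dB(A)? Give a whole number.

The shortfall is 97.8 − 85.8 = 12.0 dB, and N units add 10·log₁₀ N, so need 10·log₁₀ N ≥ 12.0.
N ≥ 10^(12.0/10) = 15.849, so N = 16.

16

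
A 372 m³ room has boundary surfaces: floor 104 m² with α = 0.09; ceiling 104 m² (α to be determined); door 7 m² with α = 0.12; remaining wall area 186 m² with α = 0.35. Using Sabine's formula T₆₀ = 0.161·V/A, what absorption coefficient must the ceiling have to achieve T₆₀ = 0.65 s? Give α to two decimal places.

Required total absorption A = 0.161·372/0.65 = 92.14 m².
Absorption from the other surfaces = 104·0.09 + 7·0.12 + 186·0.35 = 75.30 m², so the ceiling must supply 16.84 m² over 104 m².
α = 16.84/104 = 0.162.

0.16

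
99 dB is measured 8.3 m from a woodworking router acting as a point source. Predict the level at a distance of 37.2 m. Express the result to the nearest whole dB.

86 dB

Spherical spreading from a point source gives a 20·log₁₀(r₂/r₁) drop.
L₂ = 99 − 20·log₁₀(37.2/8.3) = 99 − 13.029 = 85.97 dB.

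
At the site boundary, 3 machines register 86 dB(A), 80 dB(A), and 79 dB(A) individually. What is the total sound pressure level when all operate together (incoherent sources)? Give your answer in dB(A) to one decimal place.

Incoherent sources combine by intensity addition: L_total = 10·log₁₀(Σ 10^(L_i/10)).
Σ 10^(L/10) = 10^(86/10) + 10^(80/10) + 10^(79/10) = 5.775e+08.
L_total = 10·log₁₀(5.775e+08) = 87.62 dB(A).

87.6 dB(A)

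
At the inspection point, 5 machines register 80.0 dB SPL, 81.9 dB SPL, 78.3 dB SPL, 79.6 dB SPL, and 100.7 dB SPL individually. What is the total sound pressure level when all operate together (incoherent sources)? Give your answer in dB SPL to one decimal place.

100.9 dB SPL

For uncorrelated sources the intensities add, so convert each level to linear form, sum, and take 10·log₁₀ of the total.
Σ 10^(L/10) = 10^(80.0/10) + 10^(81.9/10) + 10^(78.3/10) + 10^(79.6/10) + 10^(100.7/10) = 1.216e+10.
L_total = 10·log₁₀(1.216e+10) = 100.85 dB SPL.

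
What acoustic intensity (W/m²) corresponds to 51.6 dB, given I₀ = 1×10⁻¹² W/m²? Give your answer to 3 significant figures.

1.45e-07 W/m²

I = I₀·10^(L/10) = 10⁻¹² × 10^(51.6/10) = 10^(-6.840).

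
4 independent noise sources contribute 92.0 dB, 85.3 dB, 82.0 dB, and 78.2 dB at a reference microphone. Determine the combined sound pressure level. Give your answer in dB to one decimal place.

Incoherent sources combine by intensity addition: L_total = 10·log₁₀(Σ 10^(L_i/10)).
Σ 10^(L/10) = 10^(92.0/10) + 10^(85.3/10) + 10^(82.0/10) + 10^(78.2/10) = 2.148e+09.
L_total = 10·log₁₀(2.148e+09) = 93.32 dB.

93.3 dB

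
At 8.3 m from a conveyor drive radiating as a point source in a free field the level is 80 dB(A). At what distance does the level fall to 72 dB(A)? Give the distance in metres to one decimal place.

The 8.0 dB drop corresponds to a distance ratio of 10^(8.0/20) for a point source.
r₂ = 8.3·10^((80−72)/20) = 8.3·10^(8.0/20) = 20.85 m.

20.8 m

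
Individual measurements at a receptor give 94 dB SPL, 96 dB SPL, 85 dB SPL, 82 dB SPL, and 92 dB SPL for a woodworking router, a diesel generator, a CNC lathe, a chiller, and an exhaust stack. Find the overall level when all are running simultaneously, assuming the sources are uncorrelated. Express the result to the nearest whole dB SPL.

For uncorrelated sources the intensities add, so convert each level to linear form, sum, and take 10·log₁₀ of the total.
Σ 10^(L/10) = 10^(94/10) + 10^(96/10) + 10^(85/10) + 10^(82/10) + 10^(92/10) = 8.553e+09.
L_total = 10·log₁₀(8.553e+09) = 99.32 dB SPL.

99 dB SPL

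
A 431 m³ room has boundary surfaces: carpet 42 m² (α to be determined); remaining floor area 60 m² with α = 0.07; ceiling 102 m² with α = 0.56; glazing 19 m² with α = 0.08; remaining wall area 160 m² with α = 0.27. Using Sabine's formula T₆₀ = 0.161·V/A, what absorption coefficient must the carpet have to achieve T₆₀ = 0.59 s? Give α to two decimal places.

From T₆₀ = 0.161·V/A, the target T₆₀ = 0.59 s needs A = 0.161·431/0.59 = 117.61 m².
Absorption from the other surfaces = 60·0.07 + 102·0.56 + 19·0.08 + 160·0.27 = 106.04 m², so the carpet must supply 11.57 m² over 42 m².
α = 11.57/42 = 0.276.

0.28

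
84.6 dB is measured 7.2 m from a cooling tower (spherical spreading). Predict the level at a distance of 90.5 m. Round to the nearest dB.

For a point source, L₂ = L₁ − 20·log₁₀(r₂/r₁).
L₂ = 84.6 − 20·log₁₀(90.5/7.2) = 84.6 − 21.986 = 62.61 dB.

63 dB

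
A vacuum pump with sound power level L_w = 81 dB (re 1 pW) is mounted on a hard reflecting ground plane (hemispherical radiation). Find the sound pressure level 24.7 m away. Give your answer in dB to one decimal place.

L_p = L_w − 10·log₁₀(2π·r²) with r = 24.7 m.
2π·r² = 3833 m², 10·log₁₀ of that is 35.836 dB.
L_p = 81 − 35.836 = 45.16 dB.

45.2 dB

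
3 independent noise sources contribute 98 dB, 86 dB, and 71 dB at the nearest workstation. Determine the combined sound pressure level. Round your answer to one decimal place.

For uncorrelated sources the intensities add, so convert each level to linear form, sum, and take 10·log₁₀ of the total.
Σ 10^(L/10) = 10^(98/10) + 10^(86/10) + 10^(71/10) = 6.720e+09.
L_total = 10·log₁₀(6.720e+09) = 98.27 dB.

98.3 dB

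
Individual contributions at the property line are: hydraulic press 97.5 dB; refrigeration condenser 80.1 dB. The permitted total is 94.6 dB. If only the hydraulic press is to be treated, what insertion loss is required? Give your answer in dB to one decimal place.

3.1 dB

Fixed contribution from the other source: Σ 10^(L/10) = 10^(80.1/10) = 1.023e+08 (80.10 dB).
The limit corresponds to 10^(94.6/10) = 2.884e+09; subtracting the fixed part leaves 2.782e+09 for the hydraulic press, i.e. 94.44 dB.
Required insertion loss = 97.5 − 94.44 = 3.06 dB.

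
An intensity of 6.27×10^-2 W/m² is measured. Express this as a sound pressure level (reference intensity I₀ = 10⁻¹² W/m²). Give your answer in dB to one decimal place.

I/I₀ = 6.27×10^-2/10⁻¹² = 6.27×10^10, and L = 10·log₁₀(I/I₀).
L = 10·(0.7973 + 10) = 107.97 dB.

108.0 dB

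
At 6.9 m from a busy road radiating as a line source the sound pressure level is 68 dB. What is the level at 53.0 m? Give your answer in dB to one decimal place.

Line-source attenuation: ΔL = 10·log₁₀(r₂/r₁) = 10·log₁₀(53.0/6.9) = 8.854 dB.
L₂ = 68 − 10·log₁₀(53.0/6.9) = 68 − 8.854 = 59.15 dB.

59.1 dB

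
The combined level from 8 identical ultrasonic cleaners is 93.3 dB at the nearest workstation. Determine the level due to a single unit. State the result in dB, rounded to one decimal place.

8 equal contributions raise the level by 10·log₁₀ 8 = 9.031 dB, so each unit alone gives 93.3 − 9.031.

84.3 dB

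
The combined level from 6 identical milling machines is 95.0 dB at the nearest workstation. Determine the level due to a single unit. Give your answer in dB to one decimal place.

87.2 dB

Dividing the total intensity by 6 lowers the level by 10·log₁₀ 6 = 7.782 dB: L₁ = 95.0 − 7.782.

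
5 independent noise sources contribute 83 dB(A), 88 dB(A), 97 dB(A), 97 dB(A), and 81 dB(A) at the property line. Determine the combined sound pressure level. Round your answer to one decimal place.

Incoherent sources combine by intensity addition: L_total = 10·log₁₀(Σ 10^(L_i/10)).
Σ 10^(L/10) = 10^(83/10) + 10^(88/10) + 10^(97/10) + 10^(97/10) + 10^(81/10) = 1.098e+10.
L_total = 10·log₁₀(1.098e+10) = 100.41 dB(A).

100.4 dB(A)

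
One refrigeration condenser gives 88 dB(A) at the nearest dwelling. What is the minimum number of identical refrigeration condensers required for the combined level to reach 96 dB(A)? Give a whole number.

Need L₁ + 10·log₁₀ N ≥ 96, i.e. log₁₀ N ≥ 0.80.
N ≥ 10^(8.0/10) = 6.310, so N = 7.

7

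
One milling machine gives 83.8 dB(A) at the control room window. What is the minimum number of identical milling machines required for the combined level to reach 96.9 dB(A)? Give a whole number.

21

N identical sources give L₁ + 10·log₁₀ N, so require 10·log₁₀ N ≥ 96.9 − 83.8 = 13.1 dB.
N ≥ 10^(13.1/10) = 20.417, so N = 21.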